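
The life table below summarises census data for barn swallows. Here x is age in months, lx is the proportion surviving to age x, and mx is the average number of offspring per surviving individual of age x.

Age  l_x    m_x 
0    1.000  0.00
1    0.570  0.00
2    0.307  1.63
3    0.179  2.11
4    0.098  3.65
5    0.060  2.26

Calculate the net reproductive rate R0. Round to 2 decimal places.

lx·mx by age: 0, 0, 0.50041, 0.37769, 0.3577, 0.1356
R0 = Σ lx·mx = 1.3714 → 1.37

1.37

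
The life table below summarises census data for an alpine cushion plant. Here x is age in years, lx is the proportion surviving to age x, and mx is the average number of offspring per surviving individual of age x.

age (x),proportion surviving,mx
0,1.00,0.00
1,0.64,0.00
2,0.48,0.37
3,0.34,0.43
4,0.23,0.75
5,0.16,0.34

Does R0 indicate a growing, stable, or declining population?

R0 = Σ lx·mx = 0 + 0 + 0.1776 + 0.1462 + 0.1725 + 0.0544 = 0.5507
R0 < 1, so the population is declining.

declining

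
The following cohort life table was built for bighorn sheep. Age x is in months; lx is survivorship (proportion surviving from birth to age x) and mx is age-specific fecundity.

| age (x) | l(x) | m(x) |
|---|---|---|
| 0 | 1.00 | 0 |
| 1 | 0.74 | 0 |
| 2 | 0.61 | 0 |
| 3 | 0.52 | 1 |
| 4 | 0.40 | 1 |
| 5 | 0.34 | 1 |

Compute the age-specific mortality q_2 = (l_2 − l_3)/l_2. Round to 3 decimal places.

0.148

q_2 = (l_2 − l_3) / l_2 = (0.61 − 0.52) / 0.61
     = 0.09 / 0.61 = 0.147541… → 0.148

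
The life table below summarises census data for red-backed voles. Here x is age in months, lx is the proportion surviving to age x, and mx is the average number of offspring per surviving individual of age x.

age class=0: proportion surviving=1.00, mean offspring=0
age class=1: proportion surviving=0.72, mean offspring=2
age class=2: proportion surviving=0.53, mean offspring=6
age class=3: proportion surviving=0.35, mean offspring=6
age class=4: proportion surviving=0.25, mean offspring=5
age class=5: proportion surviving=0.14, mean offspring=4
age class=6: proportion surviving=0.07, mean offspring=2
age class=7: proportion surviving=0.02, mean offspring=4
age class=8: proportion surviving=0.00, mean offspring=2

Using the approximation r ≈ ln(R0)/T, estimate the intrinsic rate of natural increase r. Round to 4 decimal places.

0.8146

R0 = Σ lx·mx = 0 + 1.44 + 3.18 + 2.1 + 1.25 + 0.56 + 0.14 + 0.08 + 0 = 8.75
Σ x·lx·mx = 23.3; T = 23.3/8.75 = 2.66286…
r ≈ ln(R0)/T = ln(8.75)/2.66286… = 0.814559… → 0.8146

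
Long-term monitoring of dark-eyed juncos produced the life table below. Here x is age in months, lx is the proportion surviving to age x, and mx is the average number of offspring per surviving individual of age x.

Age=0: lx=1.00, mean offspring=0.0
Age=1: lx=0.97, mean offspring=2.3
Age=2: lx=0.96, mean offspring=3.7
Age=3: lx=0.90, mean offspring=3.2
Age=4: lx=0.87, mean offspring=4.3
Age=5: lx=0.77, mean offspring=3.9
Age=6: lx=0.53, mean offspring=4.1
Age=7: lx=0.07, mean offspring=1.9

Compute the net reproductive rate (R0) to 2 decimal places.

lx·mx by age: 0, 2.231, 3.552, 2.88, 3.741, 3.003, 2.173, 0.133
R0 = Σ lx·mx = 17.713 → 17.71

17.71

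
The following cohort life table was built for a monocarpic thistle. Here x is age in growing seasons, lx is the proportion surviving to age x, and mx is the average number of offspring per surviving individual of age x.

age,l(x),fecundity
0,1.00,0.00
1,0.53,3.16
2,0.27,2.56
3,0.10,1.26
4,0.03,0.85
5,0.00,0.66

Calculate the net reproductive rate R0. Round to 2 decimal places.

lx·mx by age: 0, 1.6748, 0.6912, 0.126, 0.0255, 0
R0 = Σ lx·mx = 2.5175 → 2.52

2.52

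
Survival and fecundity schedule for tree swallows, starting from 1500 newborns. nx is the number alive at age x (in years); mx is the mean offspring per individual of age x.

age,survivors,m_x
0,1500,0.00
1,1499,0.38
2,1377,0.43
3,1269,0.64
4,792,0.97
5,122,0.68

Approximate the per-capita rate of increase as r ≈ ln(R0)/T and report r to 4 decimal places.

0.2329

lx = nx/n0 = nx/1500: 1, 0.99933…, 0.918, 0.846, 0.528, 0.08133…
R0 = Σ lx·mx = 0 + 0.37975… + 0.39474 + 0.54144 + 0.51216 + 0.05531… = 1.883393…
Σ x·lx·mx = 5.11872…; T = 5.11872…/1.883393… = 2.71782…
r ≈ ln(R0)/T = ln(1.883393…)/2.71782… = 0.232935… → 0.2329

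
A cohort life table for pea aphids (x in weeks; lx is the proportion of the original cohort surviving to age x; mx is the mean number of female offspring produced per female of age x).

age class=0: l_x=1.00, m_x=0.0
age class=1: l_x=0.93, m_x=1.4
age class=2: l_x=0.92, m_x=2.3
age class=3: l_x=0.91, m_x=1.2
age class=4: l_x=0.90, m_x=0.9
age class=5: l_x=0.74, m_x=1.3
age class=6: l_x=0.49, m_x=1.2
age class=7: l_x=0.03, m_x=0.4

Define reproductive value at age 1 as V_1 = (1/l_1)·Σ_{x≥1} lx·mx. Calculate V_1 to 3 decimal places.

lx·mx for x ≥ 1: 1.302, 2.116, 1.092, 0.81, 0.962, 0.588, 0.012 → sum = 6.882
V_1 = 6.882 / l_1 = 6.882 / 0.93 = 7.4 → 7.400

7.400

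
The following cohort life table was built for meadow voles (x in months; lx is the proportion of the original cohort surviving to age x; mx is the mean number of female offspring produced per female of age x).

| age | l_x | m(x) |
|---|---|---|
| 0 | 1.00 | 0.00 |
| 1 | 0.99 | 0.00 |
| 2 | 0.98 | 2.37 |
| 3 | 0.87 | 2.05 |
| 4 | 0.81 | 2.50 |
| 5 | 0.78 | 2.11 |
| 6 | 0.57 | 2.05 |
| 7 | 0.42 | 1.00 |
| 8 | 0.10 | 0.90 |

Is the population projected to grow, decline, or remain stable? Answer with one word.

growing

R0 = Σ lx·mx = 0 + 0 + 2.3226 + 1.7835 + 2.025 + 1.6458 + 1.1685 + 0.42 + 0.09 = 9.4554
R0 > 1, so the population is growing.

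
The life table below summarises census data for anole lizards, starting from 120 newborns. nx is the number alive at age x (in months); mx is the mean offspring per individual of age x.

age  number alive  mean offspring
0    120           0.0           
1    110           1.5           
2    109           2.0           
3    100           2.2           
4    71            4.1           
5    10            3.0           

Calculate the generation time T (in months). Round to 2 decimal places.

lx = nx/n0 = nx/120: 1, 0.91667…, 0.90833…, 0.83333…, 0.59167…, 0.08333…
lx·mx: 0, 1.375…, 1.816667…, 1.833333…, 2.425833…, 0.25… → R0 = 7.700833…
x·lx·mx: 0, 1.375…, 3.633333…, 5.5…, 9.703333…, 1.25… → Σ = 21.461667…
T = 21.461667… / 7.700833… = 2.786928… → 2.79

2.79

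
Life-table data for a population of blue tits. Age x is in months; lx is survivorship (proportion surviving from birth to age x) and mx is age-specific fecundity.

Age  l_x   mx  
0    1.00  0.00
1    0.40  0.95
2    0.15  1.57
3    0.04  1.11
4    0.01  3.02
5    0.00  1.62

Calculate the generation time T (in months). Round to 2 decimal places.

lx·mx: 0, 0.38, 0.2355, 0.0444, 0.0302, 0 → R0 = 0.6901
x·lx·mx: 0, 0.38, 0.471, 0.1332, 0.1208, 0 → Σ = 1.105
T = 1.105 / 0.6901 = 1.601217… → 1.60

1.60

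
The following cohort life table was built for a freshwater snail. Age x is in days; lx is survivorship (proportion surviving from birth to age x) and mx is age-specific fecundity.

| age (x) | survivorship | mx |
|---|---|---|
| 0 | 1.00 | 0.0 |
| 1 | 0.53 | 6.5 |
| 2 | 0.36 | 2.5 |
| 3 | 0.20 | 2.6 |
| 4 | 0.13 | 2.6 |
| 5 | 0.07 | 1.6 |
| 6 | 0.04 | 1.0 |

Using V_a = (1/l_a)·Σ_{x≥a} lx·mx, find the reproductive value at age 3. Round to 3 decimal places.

lx·mx for x ≥ 3: 0.52, 0.338, 0.112, 0.04 → sum = 1.01
V_3 = 1.01 / l_3 = 1.01 / 0.2 = 5.05 → 5.050

5.050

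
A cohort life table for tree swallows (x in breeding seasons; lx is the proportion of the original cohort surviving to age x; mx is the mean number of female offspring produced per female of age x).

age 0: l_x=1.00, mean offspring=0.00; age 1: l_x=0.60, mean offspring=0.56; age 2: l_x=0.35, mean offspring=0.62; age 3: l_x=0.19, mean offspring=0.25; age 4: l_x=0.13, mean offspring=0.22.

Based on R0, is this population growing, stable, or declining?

R0 = Σ lx·mx = 0 + 0.336 + 0.217 + 0.0475 + 0.0286 = 0.6291
R0 < 1, so the population is declining.

declining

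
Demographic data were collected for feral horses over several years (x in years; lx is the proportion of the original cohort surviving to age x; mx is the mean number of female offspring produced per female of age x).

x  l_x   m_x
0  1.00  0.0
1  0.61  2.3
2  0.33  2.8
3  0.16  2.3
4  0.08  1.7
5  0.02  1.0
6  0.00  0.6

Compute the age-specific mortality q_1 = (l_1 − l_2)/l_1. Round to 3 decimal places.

0.459

q_1 = (l_1 − l_2) / l_1 = (0.61 − 0.33) / 0.61
     = 0.28 / 0.61 = 0.459016… → 0.459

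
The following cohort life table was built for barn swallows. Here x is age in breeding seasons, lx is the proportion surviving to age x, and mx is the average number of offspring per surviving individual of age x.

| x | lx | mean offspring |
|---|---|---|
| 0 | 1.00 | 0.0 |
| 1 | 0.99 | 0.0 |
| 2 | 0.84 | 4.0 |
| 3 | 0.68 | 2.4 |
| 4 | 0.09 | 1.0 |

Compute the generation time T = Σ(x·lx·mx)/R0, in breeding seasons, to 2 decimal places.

2.36

lx·mx: 0, 0, 3.36, 1.632, 0.09 → R0 = 5.082
x·lx·mx: 0, 0, 6.72, 4.896, 0.36 → Σ = 11.976
T = 11.976 / 5.082 = 2.356553… → 2.36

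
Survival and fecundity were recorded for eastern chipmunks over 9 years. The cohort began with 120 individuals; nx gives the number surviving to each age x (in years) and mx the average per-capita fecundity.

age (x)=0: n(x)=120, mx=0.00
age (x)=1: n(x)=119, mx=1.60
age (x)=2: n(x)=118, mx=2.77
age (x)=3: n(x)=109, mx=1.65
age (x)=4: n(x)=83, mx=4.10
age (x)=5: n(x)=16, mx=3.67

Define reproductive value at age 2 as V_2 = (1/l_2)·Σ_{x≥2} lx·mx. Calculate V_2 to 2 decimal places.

7.68

lx = nx/n0 = nx/120: 1, 0.99167…, 0.98333…, 0.90833…, 0.69167…, 0.13333…
lx·mx for x ≥ 2: 2.723833…, 1.49875…, 2.835833…, 0.489333… → sum = 7.54775…
V_2 = 7.54775… / l_2 = 7.54775… / 0.983333… = 7.675678… → 7.68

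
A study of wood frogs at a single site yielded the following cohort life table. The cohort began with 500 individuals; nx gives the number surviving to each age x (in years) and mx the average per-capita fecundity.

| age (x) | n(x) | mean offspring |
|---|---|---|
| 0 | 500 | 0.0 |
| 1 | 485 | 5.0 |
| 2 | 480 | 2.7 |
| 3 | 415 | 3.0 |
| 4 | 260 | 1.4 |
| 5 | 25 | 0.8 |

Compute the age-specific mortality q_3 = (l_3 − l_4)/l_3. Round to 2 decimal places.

0.37

lx = nx/n0 = nx/500: 1, 0.97, 0.96, 0.83, 0.52, 0.05
q_3 = (l_3 − l_4) / l_3 = (0.83 − 0.52) / 0.83
     = 0.31 / 0.83 = 0.373494… → 0.37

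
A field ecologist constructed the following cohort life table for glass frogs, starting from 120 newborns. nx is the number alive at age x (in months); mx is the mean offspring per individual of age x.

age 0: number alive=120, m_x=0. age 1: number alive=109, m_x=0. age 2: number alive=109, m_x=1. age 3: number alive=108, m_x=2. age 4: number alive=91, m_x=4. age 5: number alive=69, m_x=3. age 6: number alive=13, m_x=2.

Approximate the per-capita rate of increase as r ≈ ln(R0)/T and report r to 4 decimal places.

lx = nx/n0 = nx/120: 1, 0.90833…, 0.90833…, 0.9, 0.75833…, 0.575, 0.10833…
R0 = Σ lx·mx = 0 + 0 + 0.90833… + 1.8 + 3.03333… + 1.725 + 0.21667… = 7.683333…
Σ x·lx·mx = 29.275…; T = 29.275…/7.683333… = 3.8102…
r ≈ ln(R0)/T = ln(7.683333…)/3.8102… = 0.535157… → 0.5352

0.5352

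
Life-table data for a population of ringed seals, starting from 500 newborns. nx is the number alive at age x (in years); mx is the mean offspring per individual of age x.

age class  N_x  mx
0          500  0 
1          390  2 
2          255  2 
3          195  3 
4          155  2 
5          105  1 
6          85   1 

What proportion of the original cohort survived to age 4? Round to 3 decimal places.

0.310

l_4 = n_4/n_0 = 155/500 = 0.31 → 0.310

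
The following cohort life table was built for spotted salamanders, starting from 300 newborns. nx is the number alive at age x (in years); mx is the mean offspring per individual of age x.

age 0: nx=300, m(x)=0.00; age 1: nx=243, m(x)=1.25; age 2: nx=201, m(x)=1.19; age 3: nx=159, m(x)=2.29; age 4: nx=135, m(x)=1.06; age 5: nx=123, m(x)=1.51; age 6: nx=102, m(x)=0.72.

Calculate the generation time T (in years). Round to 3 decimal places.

lx = nx/n0 = nx/300: 1, 0.81, 0.67, 0.53, 0.45, 0.41, 0.34
lx·mx: 0, 1.0125, 0.7973, 1.2137, 0.477, 0.6191, 0.2448 → R0 = 4.3644
x·lx·mx: 0, 1.0125, 1.5946, 3.6411, 1.908, 3.0955, 1.4688 → Σ = 12.7205
T = 12.7205 / 4.3644 = 2.914605… → 2.915

2.915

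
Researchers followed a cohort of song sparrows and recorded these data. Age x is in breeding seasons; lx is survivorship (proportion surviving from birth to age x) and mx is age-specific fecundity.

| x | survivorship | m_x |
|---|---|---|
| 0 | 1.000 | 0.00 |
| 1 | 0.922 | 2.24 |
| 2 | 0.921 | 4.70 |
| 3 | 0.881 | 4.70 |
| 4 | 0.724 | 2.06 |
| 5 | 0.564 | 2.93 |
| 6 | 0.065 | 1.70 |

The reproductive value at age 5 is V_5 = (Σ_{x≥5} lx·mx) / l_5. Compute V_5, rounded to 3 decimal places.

lx·mx for x ≥ 5: 1.65252, 0.1105 → sum = 1.76302
V_5 = 1.76302 / l_5 = 1.76302 / 0.564 = 3.125922… → 3.126

3.126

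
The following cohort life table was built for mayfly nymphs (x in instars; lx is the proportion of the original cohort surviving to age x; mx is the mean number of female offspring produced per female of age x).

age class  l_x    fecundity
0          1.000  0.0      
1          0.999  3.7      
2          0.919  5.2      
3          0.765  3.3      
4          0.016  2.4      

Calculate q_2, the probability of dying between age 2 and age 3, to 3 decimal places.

0.168

q_2 = (l_2 − l_3) / l_2 = (0.919 − 0.765) / 0.919
     = 0.154 / 0.919 = 0.167573… → 0.168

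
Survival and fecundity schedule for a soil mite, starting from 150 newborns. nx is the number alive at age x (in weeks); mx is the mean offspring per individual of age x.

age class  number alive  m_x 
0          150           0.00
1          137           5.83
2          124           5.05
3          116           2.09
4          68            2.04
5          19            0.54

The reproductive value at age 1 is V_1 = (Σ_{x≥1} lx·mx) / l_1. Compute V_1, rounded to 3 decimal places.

13.258

lx = nx/n0 = nx/150: 1, 0.91333…, 0.82667…, 0.77333…, 0.45333…, 0.12667…
lx·mx for x ≥ 1: 5.324733…, 4.174667…, 1.616267…, 0.9248…, 0.0684… → sum = 12.108867…
V_1 = 12.108867… / l_1 = 12.108867… / 0.913333… = 13.257883… → 13.258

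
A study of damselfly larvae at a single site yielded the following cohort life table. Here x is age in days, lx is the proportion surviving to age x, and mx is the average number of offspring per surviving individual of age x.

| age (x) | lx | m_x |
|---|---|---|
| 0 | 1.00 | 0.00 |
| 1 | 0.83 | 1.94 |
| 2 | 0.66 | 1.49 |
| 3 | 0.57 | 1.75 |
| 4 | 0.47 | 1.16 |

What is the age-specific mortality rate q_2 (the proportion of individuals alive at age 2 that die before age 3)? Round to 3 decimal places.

q_2 = (l_2 − l_3) / l_2 = (0.66 − 0.57) / 0.66
     = 0.09 / 0.66 = 0.136364… → 0.136

0.136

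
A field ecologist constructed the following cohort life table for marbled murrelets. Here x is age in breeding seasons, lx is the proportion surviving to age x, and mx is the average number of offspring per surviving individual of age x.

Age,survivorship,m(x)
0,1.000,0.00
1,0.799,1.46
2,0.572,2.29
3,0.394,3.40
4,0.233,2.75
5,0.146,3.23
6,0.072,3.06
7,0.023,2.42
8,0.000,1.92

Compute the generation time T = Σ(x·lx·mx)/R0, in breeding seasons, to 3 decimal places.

2.774

lx·mx: 0, 1.16654, 1.30988, 1.3396, 0.64075, 0.47158, 0.22032, 0.05566, 0 → R0 = 5.20433
x·lx·mx: 0, 1.16654, 2.61976, 4.0188, 2.563, 2.3579, 1.32192, 0.38962, 0 → Σ = 14.43754
T = 14.43754 / 5.20433 = 2.77414… → 2.774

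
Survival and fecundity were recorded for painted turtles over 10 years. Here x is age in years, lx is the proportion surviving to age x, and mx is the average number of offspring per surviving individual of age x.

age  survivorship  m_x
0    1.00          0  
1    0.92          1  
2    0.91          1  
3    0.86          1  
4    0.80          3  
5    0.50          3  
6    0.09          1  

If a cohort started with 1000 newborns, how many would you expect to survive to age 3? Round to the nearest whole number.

860

Expected survivors = N0 · l_3 = 1000 × 0.86 = 860 → 860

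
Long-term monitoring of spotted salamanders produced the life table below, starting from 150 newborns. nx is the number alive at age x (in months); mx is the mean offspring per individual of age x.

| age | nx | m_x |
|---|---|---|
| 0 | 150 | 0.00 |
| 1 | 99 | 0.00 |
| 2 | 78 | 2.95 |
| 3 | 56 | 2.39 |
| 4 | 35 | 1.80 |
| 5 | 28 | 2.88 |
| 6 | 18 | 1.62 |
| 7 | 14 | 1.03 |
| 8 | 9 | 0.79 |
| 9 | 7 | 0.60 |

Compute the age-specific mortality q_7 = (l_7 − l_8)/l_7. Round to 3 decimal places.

lx = nx/n0 = nx/150: 1, 0.66, 0.52, 0.37333…, 0.23333…, 0.18667…, 0.12, 0.09333…, 0.06, 0.04667…
q_7 = (l_7 − l_8) / l_7 = (0.093333… − 0.06) / 0.093333…
     = 0.033333… / 0.093333… = 0.357143… → 0.357

0.357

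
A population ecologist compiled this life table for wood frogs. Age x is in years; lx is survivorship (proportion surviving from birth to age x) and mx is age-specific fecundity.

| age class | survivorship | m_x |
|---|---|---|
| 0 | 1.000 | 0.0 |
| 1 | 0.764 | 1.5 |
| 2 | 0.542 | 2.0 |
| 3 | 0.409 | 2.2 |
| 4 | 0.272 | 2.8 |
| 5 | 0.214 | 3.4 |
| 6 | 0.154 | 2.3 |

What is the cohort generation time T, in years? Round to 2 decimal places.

2.98

lx·mx: 0, 1.146, 1.084, 0.8998, 0.7616, 0.7276, 0.3542 → R0 = 4.9732
x·lx·mx: 0, 1.146, 2.168, 2.6994, 3.0464, 3.638, 2.1252 → Σ = 14.823
T = 14.823 / 4.9732 = 2.980576… → 2.98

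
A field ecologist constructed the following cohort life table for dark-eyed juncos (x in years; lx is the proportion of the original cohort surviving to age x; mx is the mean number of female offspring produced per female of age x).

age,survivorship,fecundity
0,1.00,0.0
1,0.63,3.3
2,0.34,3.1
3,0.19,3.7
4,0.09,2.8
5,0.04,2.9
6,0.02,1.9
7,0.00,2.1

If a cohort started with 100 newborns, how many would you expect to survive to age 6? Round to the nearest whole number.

2

Expected survivors = N0 · l_6 = 100 × 0.02 = 2 → 2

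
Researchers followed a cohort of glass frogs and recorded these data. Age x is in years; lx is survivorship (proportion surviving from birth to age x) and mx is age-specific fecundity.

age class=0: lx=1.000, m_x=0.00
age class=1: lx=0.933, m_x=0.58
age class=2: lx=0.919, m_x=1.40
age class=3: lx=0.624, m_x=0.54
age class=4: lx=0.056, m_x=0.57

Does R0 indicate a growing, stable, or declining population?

growing

R0 = Σ lx·mx = 0 + 0.54114 + 1.2866 + 0.33696 + 0.03192 = 2.19662
R0 > 1, so the population is growing.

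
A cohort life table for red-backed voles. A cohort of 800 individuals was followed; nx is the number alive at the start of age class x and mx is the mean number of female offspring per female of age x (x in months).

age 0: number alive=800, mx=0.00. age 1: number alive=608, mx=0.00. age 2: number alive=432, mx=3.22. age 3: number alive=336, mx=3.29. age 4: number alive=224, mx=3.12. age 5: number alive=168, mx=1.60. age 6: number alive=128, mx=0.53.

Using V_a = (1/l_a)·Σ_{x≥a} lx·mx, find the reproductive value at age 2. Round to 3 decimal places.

8.176

lx = nx/n0 = nx/800: 1, 0.76, 0.54, 0.42, 0.28, 0.21, 0.16
lx·mx for x ≥ 2: 1.7388, 1.3818, 0.8736, 0.336, 0.0848 → sum = 4.415
V_2 = 4.415 / l_2 = 4.415 / 0.54 = 8.175926… → 8.176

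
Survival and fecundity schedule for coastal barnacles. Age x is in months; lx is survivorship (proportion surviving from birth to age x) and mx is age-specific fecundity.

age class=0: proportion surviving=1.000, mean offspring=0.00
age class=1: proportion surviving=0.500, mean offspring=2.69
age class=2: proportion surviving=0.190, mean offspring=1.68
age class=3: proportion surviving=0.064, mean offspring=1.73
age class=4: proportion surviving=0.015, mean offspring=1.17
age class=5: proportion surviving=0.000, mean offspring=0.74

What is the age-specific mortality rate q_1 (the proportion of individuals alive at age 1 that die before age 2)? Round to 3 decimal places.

0.620

q_1 = (l_1 − l_2) / l_1 = (0.5 − 0.19) / 0.5
     = 0.31 / 0.5 = 0.62 → 0.620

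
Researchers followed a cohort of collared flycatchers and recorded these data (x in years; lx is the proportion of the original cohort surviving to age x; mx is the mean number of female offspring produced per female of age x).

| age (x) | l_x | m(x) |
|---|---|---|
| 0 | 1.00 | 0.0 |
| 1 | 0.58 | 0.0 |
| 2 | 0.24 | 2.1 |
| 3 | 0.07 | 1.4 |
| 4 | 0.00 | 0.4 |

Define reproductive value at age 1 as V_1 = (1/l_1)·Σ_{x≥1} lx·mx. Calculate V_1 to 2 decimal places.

1.04

lx·mx for x ≥ 1: 0, 0.504, 0.098, 0 → sum = 0.602
V_1 = 0.602 / l_1 = 0.602 / 0.58 = 1.037931… → 1.04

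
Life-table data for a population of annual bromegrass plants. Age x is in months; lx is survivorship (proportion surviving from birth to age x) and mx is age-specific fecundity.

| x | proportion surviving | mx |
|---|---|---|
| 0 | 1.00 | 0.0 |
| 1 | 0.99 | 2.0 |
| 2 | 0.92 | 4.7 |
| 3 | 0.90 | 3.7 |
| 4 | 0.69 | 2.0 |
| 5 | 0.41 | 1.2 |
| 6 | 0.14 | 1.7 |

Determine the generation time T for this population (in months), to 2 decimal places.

lx·mx: 0, 1.98, 4.324, 3.33, 1.38, 0.492, 0.238 → R0 = 11.744
x·lx·mx: 0, 1.98, 8.648, 9.99, 5.52, 2.46, 1.428 → Σ = 30.026
T = 30.026 / 11.744 = 2.55671… → 2.56

2.56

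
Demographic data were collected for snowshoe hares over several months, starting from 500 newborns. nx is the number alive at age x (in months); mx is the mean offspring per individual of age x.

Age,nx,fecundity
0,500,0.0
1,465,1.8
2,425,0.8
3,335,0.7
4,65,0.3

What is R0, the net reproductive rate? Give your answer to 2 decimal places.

lx = nx/n0 = nx/500: 1, 0.93, 0.85, 0.67, 0.13
lx·mx by age: 0, 1.674, 0.68, 0.469, 0.039
R0 = Σ lx·mx = 2.862 → 2.86

2.86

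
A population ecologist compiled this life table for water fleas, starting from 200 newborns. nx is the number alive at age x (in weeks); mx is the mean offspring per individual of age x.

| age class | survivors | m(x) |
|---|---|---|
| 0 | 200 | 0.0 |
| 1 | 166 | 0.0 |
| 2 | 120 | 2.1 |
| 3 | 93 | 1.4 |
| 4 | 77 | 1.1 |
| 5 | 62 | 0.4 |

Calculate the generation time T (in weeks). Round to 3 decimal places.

lx = nx/n0 = nx/200: 1, 0.83, 0.6, 0.465, 0.385, 0.31
lx·mx: 0, 0, 1.26, 0.651, 0.4235, 0.124 → R0 = 2.4585
x·lx·mx: 0, 0, 2.52, 1.953, 1.694, 0.62 → Σ = 6.787
T = 6.787 / 2.4585 = 2.760626… → 2.761

2.761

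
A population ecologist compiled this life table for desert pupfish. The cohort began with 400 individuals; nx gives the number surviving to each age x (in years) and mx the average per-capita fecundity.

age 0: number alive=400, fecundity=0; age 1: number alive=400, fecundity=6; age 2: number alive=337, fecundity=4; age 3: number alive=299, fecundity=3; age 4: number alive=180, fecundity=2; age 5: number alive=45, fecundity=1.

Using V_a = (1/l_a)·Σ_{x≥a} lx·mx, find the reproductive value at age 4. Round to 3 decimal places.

2.250

lx = nx/n0 = nx/400: 1, 1, 0.8425, 0.7475, 0.45, 0.1125
lx·mx for x ≥ 4: 0.9, 0.1125 → sum = 1.0125
V_4 = 1.0125 / l_4 = 1.0125 / 0.45 = 2.25 → 2.250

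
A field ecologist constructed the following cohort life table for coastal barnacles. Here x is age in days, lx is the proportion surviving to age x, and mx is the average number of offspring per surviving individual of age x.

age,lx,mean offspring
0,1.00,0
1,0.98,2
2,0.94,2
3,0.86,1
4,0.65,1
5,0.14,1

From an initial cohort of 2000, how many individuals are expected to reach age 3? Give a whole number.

Expected survivors = N0 · l_3 = 2000 × 0.86 = 1720 → 1720

1720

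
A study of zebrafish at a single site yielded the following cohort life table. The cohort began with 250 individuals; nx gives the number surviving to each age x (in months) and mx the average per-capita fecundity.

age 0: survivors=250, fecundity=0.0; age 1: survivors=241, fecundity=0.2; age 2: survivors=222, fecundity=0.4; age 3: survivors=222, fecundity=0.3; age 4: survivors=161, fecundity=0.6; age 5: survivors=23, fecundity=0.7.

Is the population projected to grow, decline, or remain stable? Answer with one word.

lx = nx/n0 = nx/250: 1, 0.964, 0.888, 0.888, 0.644, 0.092
R0 = Σ lx·mx = 0 + 0.1928 + 0.3552 + 0.2664 + 0.3864 + 0.0644 = 1.2652
R0 > 1, so the population is growing.

growing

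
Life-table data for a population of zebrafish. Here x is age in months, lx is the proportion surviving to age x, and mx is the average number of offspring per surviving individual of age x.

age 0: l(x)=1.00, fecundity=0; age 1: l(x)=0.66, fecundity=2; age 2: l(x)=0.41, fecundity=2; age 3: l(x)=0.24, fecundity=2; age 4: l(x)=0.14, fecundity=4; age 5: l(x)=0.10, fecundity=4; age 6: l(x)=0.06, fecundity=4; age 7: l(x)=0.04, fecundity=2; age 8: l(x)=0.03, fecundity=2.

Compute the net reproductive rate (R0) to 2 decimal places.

lx·mx by age: 0, 1.32, 0.82, 0.48, 0.56, 0.4, 0.24, 0.08, 0.06
R0 = Σ lx·mx = 3.96 → 3.96

3.96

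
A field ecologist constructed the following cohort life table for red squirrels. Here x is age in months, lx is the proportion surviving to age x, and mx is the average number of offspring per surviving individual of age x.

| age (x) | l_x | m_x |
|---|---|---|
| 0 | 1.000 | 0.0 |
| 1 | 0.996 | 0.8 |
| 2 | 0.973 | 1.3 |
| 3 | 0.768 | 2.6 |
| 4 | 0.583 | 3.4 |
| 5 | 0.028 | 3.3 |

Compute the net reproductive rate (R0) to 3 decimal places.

6.133

lx·mx by age: 0, 0.7968, 1.2649, 1.9968, 1.9822, 0.0924
R0 = Σ lx·mx = 6.1331 → 6.133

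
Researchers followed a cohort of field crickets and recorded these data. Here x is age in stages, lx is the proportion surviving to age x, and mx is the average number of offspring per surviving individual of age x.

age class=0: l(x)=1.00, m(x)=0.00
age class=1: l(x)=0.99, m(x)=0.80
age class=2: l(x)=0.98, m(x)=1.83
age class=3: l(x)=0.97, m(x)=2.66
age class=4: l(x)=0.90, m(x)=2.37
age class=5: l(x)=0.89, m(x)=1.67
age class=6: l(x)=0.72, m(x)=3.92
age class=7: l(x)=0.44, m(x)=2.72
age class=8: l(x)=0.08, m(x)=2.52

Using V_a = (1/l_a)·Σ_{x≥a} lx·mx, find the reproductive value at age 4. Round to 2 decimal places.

lx·mx for x ≥ 4: 2.133, 1.4863, 2.8224, 1.1968, 0.2016 → sum = 7.8401
V_4 = 7.8401 / l_4 = 7.8401 / 0.9 = 8.711222… → 8.71

8.71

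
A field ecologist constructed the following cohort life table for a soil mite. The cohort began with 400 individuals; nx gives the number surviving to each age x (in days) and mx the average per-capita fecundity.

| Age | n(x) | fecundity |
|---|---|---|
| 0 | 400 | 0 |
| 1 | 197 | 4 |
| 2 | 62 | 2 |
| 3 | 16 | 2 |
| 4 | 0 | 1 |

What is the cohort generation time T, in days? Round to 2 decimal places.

1.20

lx = nx/n0 = nx/400: 1, 0.4925, 0.155, 0.04, 0
lx·mx: 0, 1.97, 0.31, 0.08, 0 → R0 = 2.36
x·lx·mx: 0, 1.97, 0.62, 0.24, 0 → Σ = 2.83
T = 2.83 / 2.36 = 1.199153… → 1.20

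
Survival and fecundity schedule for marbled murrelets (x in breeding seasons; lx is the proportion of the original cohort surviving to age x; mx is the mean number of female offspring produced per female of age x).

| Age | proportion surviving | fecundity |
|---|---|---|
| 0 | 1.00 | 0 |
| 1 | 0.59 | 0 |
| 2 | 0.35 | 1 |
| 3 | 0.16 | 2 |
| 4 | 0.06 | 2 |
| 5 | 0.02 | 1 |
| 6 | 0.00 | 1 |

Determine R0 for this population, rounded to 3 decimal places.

0.810

lx·mx by age: 0, 0, 0.35, 0.32, 0.12, 0.02, 0
R0 = Σ lx·mx = 0.81 → 0.810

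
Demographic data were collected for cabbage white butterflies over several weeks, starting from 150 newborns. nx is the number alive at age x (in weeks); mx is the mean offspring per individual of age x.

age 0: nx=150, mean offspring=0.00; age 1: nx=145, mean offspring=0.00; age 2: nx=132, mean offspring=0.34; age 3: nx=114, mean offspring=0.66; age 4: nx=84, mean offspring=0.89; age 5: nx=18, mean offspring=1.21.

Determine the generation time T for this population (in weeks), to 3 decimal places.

3.339

lx = nx/n0 = nx/150: 1, 0.96667…, 0.88, 0.76, 0.56, 0.12
lx·mx: 0, 0, 0.2992, 0.5016, 0.4984, 0.1452 → R0 = 1.4444…
x·lx·mx: 0, 0, 0.5984, 1.5048, 1.9936, 0.726 → Σ = 4.8228…
T = 4.8228… / 1.4444… = 3.338964… → 3.339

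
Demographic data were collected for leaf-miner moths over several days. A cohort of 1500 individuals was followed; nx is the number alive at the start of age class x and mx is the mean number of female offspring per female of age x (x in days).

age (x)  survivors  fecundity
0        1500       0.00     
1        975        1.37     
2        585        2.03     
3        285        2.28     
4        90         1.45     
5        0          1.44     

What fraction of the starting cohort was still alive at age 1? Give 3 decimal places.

0.650

l_1 = n_1/n_0 = 975/1500 = 0.65 → 0.650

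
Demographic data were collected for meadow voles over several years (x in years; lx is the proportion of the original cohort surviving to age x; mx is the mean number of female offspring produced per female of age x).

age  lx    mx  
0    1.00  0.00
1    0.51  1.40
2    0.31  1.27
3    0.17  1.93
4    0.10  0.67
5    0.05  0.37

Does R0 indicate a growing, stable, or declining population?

R0 = Σ lx·mx = 0 + 0.714 + 0.3937 + 0.3281 + 0.067 + 0.0185 = 1.5213
R0 > 1, so the population is growing.

growing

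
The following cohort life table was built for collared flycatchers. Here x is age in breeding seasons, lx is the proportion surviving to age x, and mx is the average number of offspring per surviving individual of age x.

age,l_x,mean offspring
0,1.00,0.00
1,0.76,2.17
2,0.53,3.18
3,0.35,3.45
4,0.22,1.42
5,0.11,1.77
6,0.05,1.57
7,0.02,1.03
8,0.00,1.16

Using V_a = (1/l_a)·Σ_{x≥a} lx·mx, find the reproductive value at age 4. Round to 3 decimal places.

2.755

lx·mx for x ≥ 4: 0.3124, 0.1947, 0.0785, 0.0206, 0 → sum = 0.6062
V_4 = 0.6062 / l_4 = 0.6062 / 0.22 = 2.755455… → 2.755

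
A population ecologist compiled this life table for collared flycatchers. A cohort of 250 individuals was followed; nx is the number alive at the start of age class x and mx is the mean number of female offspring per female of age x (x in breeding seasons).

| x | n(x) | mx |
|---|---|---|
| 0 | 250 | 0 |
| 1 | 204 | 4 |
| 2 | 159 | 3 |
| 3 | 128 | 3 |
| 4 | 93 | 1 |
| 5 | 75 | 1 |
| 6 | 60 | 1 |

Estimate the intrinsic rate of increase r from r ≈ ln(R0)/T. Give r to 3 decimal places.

0.960

lx = nx/n0 = nx/250: 1, 0.816, 0.636, 0.512, 0.372, 0.3, 0.24
R0 = Σ lx·mx = 0 + 3.264 + 1.908 + 1.536 + 0.372 + 0.3 + 0.24 = 7.62
Σ x·lx·mx = 16.116; T = 16.116/7.62 = 2.11496…
r ≈ ln(R0)/T = ln(7.62)/2.11496… = 0.9602… → 0.960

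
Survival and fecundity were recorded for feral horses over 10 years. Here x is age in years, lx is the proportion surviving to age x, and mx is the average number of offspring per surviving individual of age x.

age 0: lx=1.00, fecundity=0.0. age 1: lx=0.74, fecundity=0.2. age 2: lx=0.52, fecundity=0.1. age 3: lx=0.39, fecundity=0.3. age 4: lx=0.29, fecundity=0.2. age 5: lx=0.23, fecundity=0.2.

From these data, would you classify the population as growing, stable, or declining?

R0 = Σ lx·mx = 0 + 0.148 + 0.052 + 0.117 + 0.058 + 0.046 = 0.421
R0 < 1, so the population is declining.

declining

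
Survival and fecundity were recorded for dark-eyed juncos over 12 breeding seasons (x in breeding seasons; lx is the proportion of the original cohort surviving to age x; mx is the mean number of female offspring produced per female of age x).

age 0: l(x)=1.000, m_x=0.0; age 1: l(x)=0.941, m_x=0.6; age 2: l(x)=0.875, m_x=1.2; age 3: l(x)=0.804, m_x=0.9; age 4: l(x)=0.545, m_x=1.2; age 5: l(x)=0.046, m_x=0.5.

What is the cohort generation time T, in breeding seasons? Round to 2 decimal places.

2.51

lx·mx: 0, 0.5646, 1.05, 0.7236, 0.654, 0.023 → R0 = 3.0152
x·lx·mx: 0, 0.5646, 2.1, 2.1708, 2.616, 0.115 → Σ = 7.5664
T = 7.5664 / 3.0152 = 2.509419… → 2.51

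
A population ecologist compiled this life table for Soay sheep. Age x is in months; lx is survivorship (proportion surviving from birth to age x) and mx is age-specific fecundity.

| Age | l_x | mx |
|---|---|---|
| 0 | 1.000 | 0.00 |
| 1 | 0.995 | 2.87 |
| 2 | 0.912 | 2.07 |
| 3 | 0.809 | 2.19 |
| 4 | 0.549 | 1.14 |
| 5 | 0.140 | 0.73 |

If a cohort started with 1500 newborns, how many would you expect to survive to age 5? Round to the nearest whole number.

Expected survivors = N0 · l_5 = 1500 × 0.140 = 210 → 210

210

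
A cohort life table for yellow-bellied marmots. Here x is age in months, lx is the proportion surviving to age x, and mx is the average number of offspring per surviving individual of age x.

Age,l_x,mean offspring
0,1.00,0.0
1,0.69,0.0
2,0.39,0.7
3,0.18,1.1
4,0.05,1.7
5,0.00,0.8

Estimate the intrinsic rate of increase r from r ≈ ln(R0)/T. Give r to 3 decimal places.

-0.221

R0 = Σ lx·mx = 0 + 0 + 0.273 + 0.198 + 0.085 + 0 = 0.556
Σ x·lx·mx = 1.48; T = 1.48/0.556 = 2.66187…
r ≈ ln(R0)/T = ln(0.556)/2.66187… = -0.22052… → -0.221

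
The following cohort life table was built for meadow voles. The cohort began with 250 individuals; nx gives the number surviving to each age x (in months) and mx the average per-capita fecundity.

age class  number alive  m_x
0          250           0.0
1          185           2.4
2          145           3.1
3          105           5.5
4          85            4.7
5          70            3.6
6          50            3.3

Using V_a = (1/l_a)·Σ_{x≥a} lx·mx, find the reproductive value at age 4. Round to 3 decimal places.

lx = nx/n0 = nx/250: 1, 0.74, 0.58, 0.42, 0.34, 0.28, 0.2
lx·mx for x ≥ 4: 1.598, 1.008, 0.66 → sum = 3.266
V_4 = 3.266 / l_4 = 3.266 / 0.34 = 9.605882… → 9.606

9.606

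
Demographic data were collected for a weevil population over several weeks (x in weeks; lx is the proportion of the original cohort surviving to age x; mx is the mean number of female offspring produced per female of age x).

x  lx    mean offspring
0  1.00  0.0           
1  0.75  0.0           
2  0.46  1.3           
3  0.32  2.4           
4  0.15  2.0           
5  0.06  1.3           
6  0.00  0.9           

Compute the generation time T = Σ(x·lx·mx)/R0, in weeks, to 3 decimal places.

2.919

lx·mx: 0, 0, 0.598, 0.768, 0.3, 0.078, 0 → R0 = 1.744
x·lx·mx: 0, 0, 1.196, 2.304, 1.2, 0.39, 0 → Σ = 5.09
T = 5.09 / 1.744 = 2.918578… → 2.919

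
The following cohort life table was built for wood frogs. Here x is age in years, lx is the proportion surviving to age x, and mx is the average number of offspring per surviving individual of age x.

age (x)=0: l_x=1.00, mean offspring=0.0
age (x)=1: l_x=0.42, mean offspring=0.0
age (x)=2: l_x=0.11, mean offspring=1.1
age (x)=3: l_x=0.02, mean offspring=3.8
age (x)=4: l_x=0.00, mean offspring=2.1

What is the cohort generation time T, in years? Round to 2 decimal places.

2.39

lx·mx: 0, 0, 0.121, 0.076, 0 → R0 = 0.197
x·lx·mx: 0, 0, 0.242, 0.228, 0 → Σ = 0.47
T = 0.47 / 0.197 = 2.385787… → 2.39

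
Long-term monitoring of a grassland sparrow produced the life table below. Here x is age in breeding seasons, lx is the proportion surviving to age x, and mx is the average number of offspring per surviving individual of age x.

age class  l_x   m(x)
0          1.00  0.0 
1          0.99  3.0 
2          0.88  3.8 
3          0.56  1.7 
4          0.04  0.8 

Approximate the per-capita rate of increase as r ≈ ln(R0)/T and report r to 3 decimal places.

1.147

R0 = Σ lx·mx = 0 + 2.97 + 3.344 + 0.952 + 0.032 = 7.298
Σ x·lx·mx = 12.642; T = 12.642/7.298 = 1.73226…
r ≈ ln(R0)/T = ln(7.298)/1.73226… = 1.14741… → 1.147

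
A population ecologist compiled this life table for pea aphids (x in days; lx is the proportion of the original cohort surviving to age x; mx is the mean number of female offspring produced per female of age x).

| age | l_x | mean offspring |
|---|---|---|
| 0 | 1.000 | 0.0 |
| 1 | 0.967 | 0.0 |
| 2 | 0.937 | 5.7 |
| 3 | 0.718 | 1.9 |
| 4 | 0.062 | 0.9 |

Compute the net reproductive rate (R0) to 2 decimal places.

lx·mx by age: 0, 0, 5.3409, 1.3642, 0.0558
R0 = Σ lx·mx = 6.7609 → 6.76

6.76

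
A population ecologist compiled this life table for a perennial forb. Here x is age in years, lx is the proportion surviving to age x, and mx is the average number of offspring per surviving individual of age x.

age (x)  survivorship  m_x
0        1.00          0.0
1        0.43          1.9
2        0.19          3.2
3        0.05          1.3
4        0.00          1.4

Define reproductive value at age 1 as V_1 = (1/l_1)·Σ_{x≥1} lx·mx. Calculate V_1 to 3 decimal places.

3.465

lx·mx for x ≥ 1: 0.817, 0.608, 0.065, 0 → sum = 1.49
V_1 = 1.49 / l_1 = 1.49 / 0.43 = 3.465116… → 3.465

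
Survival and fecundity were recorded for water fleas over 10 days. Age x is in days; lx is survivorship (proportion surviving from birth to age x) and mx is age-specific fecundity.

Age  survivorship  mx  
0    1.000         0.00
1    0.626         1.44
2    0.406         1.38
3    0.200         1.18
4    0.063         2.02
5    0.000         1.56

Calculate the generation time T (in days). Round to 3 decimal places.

1.775

lx·mx: 0, 0.90144, 0.56028, 0.236, 0.12726, 0 → R0 = 1.82498
x·lx·mx: 0, 0.90144, 1.12056, 0.708, 0.50904, 0 → Σ = 3.23904
T = 3.23904 / 1.82498 = 1.774836… → 1.775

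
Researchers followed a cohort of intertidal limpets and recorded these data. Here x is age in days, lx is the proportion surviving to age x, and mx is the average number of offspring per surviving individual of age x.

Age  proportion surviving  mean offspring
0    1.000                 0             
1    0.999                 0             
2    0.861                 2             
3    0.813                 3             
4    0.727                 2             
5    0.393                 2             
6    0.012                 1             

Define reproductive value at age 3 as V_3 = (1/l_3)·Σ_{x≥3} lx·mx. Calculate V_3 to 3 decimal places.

lx·mx for x ≥ 3: 2.439, 1.454, 0.786, 0.012 → sum = 4.691
V_3 = 4.691 / l_3 = 4.691 / 0.813 = 5.769988… → 5.770

5.770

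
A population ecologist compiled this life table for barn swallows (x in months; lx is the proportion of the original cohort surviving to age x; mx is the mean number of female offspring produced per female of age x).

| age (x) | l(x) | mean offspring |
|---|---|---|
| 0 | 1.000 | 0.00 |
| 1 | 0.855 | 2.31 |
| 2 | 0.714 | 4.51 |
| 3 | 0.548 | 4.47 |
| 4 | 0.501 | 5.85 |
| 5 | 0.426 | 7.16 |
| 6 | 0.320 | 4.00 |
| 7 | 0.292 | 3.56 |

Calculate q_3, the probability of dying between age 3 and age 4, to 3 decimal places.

q_3 = (l_3 − l_4) / l_3 = (0.548 − 0.501) / 0.548
     = 0.047 / 0.548 = 0.085766… → 0.086

0.086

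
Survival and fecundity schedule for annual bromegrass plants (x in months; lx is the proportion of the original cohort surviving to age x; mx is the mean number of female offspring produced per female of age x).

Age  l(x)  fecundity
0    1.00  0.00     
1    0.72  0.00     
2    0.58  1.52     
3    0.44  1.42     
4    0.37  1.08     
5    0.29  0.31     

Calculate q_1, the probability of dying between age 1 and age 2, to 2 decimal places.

q_1 = (l_1 − l_2) / l_1 = (0.72 − 0.58) / 0.72
     = 0.14 / 0.72 = 0.194444… → 0.19

0.19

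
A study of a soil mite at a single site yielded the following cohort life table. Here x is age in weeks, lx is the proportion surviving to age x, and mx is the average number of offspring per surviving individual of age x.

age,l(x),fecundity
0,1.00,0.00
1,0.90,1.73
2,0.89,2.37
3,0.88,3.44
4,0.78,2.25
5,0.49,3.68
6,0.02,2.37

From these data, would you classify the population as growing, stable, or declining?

growing

R0 = Σ lx·mx = 0 + 1.557 + 2.1093 + 3.0272 + 1.755 + 1.8032 + 0.0474 = 10.2991
R0 > 1, so the population is growing.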